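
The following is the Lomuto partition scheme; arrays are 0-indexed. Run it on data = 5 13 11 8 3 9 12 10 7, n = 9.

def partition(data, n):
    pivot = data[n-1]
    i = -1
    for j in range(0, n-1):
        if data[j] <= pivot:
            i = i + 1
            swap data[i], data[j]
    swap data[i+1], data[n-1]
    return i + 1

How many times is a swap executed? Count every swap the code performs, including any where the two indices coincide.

pivot = data[8] = 7; i = -1
j=0: data[0]=5 ≤ 7 → i=0, swap data[0],data[0] (no change) → 5 13 11 8 3 9 12 10 7
j=1: data[1]=13 > 7 → no swap
j=2: data[2]=11 > 7 → no swap
j=3: data[3]=8 > 7 → no swap
j=4: data[4]=3 ≤ 7 → i=1, swap data[1],data[4] → 5 3 11 8 13 9 12 10 7
j=5: data[5]=9 > 7 → no swap
j=6: data[6]=12 > 7 → no swap
j=7: data[7]=10 > 7 → no swap
final swap data[2],data[8] → 5 3 7 8 13 9 12 10 11; return 2

3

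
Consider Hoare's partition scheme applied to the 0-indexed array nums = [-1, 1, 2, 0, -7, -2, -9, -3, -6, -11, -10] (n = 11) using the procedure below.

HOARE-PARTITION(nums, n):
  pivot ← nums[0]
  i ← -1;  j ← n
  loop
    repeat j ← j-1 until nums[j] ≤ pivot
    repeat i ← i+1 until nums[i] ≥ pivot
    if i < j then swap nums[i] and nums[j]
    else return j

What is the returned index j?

pivot=-1
j stops at 10 (-10), i stops at 0 (-1); swap ⇒ [-10, 1, 2, 0, -7, -2, -9, -3, -6, -11, -1]
j stops at 9 (-11), i stops at 1 (1); swap ⇒ [-10, -11, 2, 0, -7, -2, -9, -3, -6, 1, -1]
j stops at 8 (-6), i stops at 2 (2); swap ⇒ [-10, -11, -6, 0, -7, -2, -9, -3, 2, 1, -1]
j stops at 7 (-3), i stops at 3 (0); swap ⇒ [-10, -11, -6, -3, -7, -2, -9, 0, 2, 1, -1]
j stops at 6, i stops at 7; i≥j ⇒ return 6. nums=[-10, -11, -6, -3, -7, -2, -9, 0, 2, 1, -1]

6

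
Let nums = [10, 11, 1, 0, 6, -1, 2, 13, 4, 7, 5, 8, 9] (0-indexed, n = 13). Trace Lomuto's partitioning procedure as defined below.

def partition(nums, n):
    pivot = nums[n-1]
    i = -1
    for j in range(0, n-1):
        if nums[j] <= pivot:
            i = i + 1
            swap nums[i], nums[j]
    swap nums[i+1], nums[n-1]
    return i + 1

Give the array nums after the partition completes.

pivot = nums[12] = 9; i = -1
j=0: nums[0]=10 > 9 → no swap
j=1: nums[1]=11 > 9 → no swap
j=2: nums[2]=1 ≤ 9 → i=0, swap nums[0],nums[2] → [1, 11, 10, 0, 6, -1, 2, 13, 4, 7, 5, 8, 9]
j=3: nums[3]=0 ≤ 9 → i=1, swap nums[1],nums[3] → [1, 0, 10, 11, 6, -1, 2, 13, 4, 7, 5, 8, 9]
j=4: nums[4]=6 ≤ 9 → i=2, swap nums[2],nums[4] → [1, 0, 6, 11, 10, -1, 2, 13, 4, 7, 5, 8, 9]
j=5: nums[5]=-1 ≤ 9 → i=3, swap nums[3],nums[5] → [1, 0, 6, -1, 10, 11, 2, 13, 4, 7, 5, 8, 9]
j=6: nums[6]=2 ≤ 9 → i=4, swap nums[4],nums[6] → [1, 0, 6, -1, 2, 11, 10, 13, 4, 7, 5, 8, 9]
j=7: nums[7]=13 > 9 → no swap
j=8: nums[8]=4 ≤ 9 → i=5, swap nums[5],nums[8] → [1, 0, 6, -1, 2, 4, 10, 13, 11, 7, 5, 8, 9]
j=9: nums[9]=7 ≤ 9 → i=6, swap nums[6],nums[9] → [1, 0, 6, -1, 2, 4, 7, 13, 11, 10, 5, 8, 9]
j=10: nums[10]=5 ≤ 9 → i=7, swap nums[7],nums[10] → [1, 0, 6, -1, 2, 4, 7, 5, 11, 10, 13, 8, 9]
j=11: nums[11]=8 ≤ 9 → i=8, swap nums[8],nums[11] → [1, 0, 6, -1, 2, 4, 7, 5, 8, 10, 13, 11, 9]
final swap nums[9],nums[12] → [1, 0, 6, -1, 2, 4, 7, 5, 8, 9, 13, 11, 10]; return 9

[1, 0, 6, -1, 2, 4, 7, 5, 8, 9, 13, 11, 10]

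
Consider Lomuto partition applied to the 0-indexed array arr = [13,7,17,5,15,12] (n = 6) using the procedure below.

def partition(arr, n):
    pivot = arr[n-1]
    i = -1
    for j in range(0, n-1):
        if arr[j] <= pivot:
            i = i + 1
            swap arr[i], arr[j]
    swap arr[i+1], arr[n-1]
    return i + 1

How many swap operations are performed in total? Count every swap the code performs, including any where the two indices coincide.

pivot=12, i=-1
j=0: 13>12, skip
j=1: 7≤12, i=0, swap(0,1) ⇒ [7,13,17,5,15,12]
j=2: 17>12, skip
j=3: 5≤12, i=1, swap(1,3) ⇒ [7,5,17,13,15,12]
j=4: 15>12, skip
swap(2,5) ⇒ [7,5,12,13,15,17]; return 2

3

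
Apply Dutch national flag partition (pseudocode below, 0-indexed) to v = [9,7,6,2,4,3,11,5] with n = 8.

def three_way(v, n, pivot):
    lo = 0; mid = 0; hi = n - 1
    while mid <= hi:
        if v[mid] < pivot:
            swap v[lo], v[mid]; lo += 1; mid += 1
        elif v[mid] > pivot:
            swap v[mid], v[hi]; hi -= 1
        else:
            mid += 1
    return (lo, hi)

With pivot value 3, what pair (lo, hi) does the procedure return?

(1, 1)

lo=0 mid=0 hi=7
9>3: swap(0,7), hi=6 ⇒ [5,7,6,2,4,3,11,9]
5>3: swap(0,6), hi=5 ⇒ [11,7,6,2,4,3,5,9]
11>3: swap(0,5), hi=4 ⇒ [3,7,6,2,4,11,5,9]
3=3: mid=1
7>3: swap(1,4), hi=3 ⇒ [3,4,6,2,7,11,5,9]
4>3: swap(1,3), hi=2 ⇒ [3,2,6,4,7,11,5,9]
2<3: swap(0,1), lo=1 mid=2 ⇒ [2,3,6,4,7,11,5,9]
6>3: swap(2,2), hi=1 ⇒ [2,3,6,4,7,11,5,9]
done. lo=1 hi=1; v=[2,3,6,4,7,11,5,9]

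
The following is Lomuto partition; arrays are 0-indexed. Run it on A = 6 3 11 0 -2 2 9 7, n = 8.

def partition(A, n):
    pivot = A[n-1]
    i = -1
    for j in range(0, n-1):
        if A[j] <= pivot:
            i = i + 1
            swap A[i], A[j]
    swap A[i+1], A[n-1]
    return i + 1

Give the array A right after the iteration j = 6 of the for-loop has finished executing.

6 3 0 -2 2 11 9 7

pivot = A[7] = 7; i = -1
j=0: A[0]=6 ≤ 7 → i=0, swap A[0],A[0] (no change) → 6 3 11 0 -2 2 9 7
j=1: A[1]=3 ≤ 7 → i=1, swap A[1],A[1] (no change) → 6 3 11 0 -2 2 9 7
j=2: A[2]=11 > 7 → no swap
j=3: A[3]=0 ≤ 7 → i=2, swap A[2],A[3] → 6 3 0 11 -2 2 9 7
j=4: A[4]=-2 ≤ 7 → i=3, swap A[3],A[4] → 6 3 0 -2 11 2 9 7
j=5: A[5]=2 ≤ 7 → i=4, swap A[4],A[5] → 6 3 0 -2 2 11 9 7
j=6: A[6]=9 > 7 → no swap
(after j=6) A = 6 3 0 -2 2 11 9 7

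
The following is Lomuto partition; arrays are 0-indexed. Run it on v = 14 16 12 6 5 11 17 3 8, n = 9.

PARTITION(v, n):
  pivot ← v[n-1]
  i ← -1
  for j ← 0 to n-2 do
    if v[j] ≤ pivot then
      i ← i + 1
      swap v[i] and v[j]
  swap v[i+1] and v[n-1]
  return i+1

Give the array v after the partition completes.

pivot=8, i=-1
j=0: 14>8, skip
j=1: 16>8, skip
j=2: 12>8, skip
j=3: 6≤8, i=0, swap(0,3) ⇒ 6 16 12 14 5 11 17 3 8
j=4: 5≤8, i=1, swap(1,4) ⇒ 6 5 12 14 16 11 17 3 8
j=5: 11>8, skip
j=6: 17>8, skip
j=7: 3≤8, i=2, swap(2,7) ⇒ 6 5 3 14 16 11 17 12 8
swap(3,8) ⇒ 6 5 3 8 16 11 17 12 14; return 3

6 5 3 8 16 11 17 12 14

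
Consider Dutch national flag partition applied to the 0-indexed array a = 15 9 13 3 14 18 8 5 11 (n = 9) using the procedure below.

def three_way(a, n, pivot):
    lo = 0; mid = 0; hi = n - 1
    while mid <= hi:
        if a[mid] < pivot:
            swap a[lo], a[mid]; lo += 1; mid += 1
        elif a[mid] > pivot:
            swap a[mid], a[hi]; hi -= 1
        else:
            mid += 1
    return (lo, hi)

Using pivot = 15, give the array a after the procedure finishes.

pivot = 15; lo=0, mid=0, hi=8
a[mid]=15=15: mid=1
a[mid]=9<15: swap a[0],a[1]; lo=1,mid=2 → 9 15 13 3 14 18 8 5 11
a[mid]=13<15: swap a[1],a[2]; lo=2,mid=3 → 9 13 15 3 14 18 8 5 11
a[mid]=3<15: swap a[2],a[3]; lo=3,mid=4 → 9 13 3 15 14 18 8 5 11
a[mid]=14<15: swap a[3],a[4]; lo=4,mid=5 → 9 13 3 14 15 18 8 5 11
a[mid]=18>15: swap a[5],a[8]; hi=7 → 9 13 3 14 15 11 8 5 18
a[mid]=11<15: swap a[4],a[5]; lo=5,mid=6 → 9 13 3 14 11 15 8 5 18
a[mid]=8<15: swap a[5],a[6]; lo=6,mid=7 → 9 13 3 14 11 8 15 5 18
a[mid]=5<15: swap a[6],a[7]; lo=7,mid=8 → 9 13 3 14 11 8 5 15 18
end: lo=7, hi=7; a = 9 13 3 14 11 8 5 15 18

9 13 3 14 11 8 5 15 18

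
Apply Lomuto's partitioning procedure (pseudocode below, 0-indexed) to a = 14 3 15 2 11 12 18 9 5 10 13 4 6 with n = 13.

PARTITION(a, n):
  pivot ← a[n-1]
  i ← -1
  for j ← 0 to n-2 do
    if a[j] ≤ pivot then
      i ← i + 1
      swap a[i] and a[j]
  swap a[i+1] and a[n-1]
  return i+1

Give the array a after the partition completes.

3 2 5 4 6 12 18 9 15 10 13 14 11

pivot=6, i=-1
j=0: 14>6, skip
j=1: 3≤6, i=0, swap(0,1) ⇒ 3 14 15 2 11 12 18 9 5 10 13 4 6
j=2: 15>6, skip
j=3: 2≤6, i=1, swap(1,3) ⇒ 3 2 15 14 11 12 18 9 5 10 13 4 6
j=4: 11>6, skip
j=5: 12>6, skip
j=6: 18>6, skip
j=7: 9>6, skip
j=8: 5≤6, i=2, swap(2,8) ⇒ 3 2 5 14 11 12 18 9 15 10 13 4 6
j=9: 10>6, skip
j=10: 13>6, skip
j=11: 4≤6, i=3, swap(3,11) ⇒ 3 2 5 4 11 12 18 9 15 10 13 14 6
swap(4,12) ⇒ 3 2 5 4 6 12 18 9 15 10 13 14 11; return 4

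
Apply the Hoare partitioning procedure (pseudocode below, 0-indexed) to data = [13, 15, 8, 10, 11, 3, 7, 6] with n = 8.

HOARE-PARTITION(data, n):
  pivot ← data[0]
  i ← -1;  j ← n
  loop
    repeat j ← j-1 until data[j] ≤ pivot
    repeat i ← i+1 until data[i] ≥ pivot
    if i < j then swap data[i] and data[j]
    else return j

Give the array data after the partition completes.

pivot = data[0] = 13; i = -1, j = 8
j→7 (data[7]=6≤13), i→0 (data[0]=13≥13); i<j, swap → [6, 15, 8, 10, 11, 3, 7, 13]
j→6 (data[6]=7≤13), i→1 (data[1]=15≥13); i<j, swap → [6, 7, 8, 10, 11, 3, 15, 13]
j→5, i→6; i≥j, return j=5. data = [6, 7, 8, 10, 11, 3, 15, 13]

[6, 7, 8, 10, 11, 3, 15, 13]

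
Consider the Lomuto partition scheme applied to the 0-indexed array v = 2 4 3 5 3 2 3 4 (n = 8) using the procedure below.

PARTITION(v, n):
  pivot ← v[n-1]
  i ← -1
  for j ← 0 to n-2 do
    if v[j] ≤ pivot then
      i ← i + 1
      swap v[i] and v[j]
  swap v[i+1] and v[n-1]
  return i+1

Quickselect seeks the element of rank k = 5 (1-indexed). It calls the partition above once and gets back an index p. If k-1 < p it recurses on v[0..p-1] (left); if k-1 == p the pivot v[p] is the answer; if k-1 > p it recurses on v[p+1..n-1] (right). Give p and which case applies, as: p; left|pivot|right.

6; left

pivot=4, i=-1
j=0: 2≤4, i=0, swap(0,0) ⇒ 2 4 3 5 3 2 3 4
j=1: 4≤4, i=1, swap(1,1) ⇒ 2 4 3 5 3 2 3 4
j=2: 3≤4, i=2, swap(2,2) ⇒ 2 4 3 5 3 2 3 4
j=3: 5>4, skip
j=4: 3≤4, i=3, swap(3,4) ⇒ 2 4 3 3 5 2 3 4
j=5: 2≤4, i=4, swap(4,5) ⇒ 2 4 3 3 2 5 3 4
j=6: 3≤4, i=5, swap(5,6) ⇒ 2 4 3 3 2 3 5 4
swap(6,7) ⇒ 2 4 3 3 2 3 4 5; return 6
p = 6; k-1 = 4 < 6 ⇒ left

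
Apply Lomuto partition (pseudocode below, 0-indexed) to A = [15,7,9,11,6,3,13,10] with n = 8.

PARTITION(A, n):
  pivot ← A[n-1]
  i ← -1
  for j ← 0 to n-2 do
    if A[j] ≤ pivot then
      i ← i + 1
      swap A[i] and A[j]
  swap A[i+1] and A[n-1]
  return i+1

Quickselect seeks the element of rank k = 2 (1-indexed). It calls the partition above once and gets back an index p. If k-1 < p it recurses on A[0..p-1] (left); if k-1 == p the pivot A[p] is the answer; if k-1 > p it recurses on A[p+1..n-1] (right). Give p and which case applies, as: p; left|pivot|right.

pivot = A[7] = 10; i = -1
j=0: A[0]=15 > 10 → no swap
j=1: A[1]=7 ≤ 10 → i=0, swap A[0],A[1] → [7,15,9,11,6,3,13,10]
j=2: A[2]=9 ≤ 10 → i=1, swap A[1],A[2] → [7,9,15,11,6,3,13,10]
j=3: A[3]=11 > 10 → no swap
j=4: A[4]=6 ≤ 10 → i=2, swap A[2],A[4] → [7,9,6,11,15,3,13,10]
j=5: A[5]=3 ≤ 10 → i=3, swap A[3],A[5] → [7,9,6,3,15,11,13,10]
j=6: A[6]=13 > 10 → no swap
final swap A[4],A[7] → [7,9,6,3,10,11,13,15]; return 4
p = 4; k-1 = 1 < 4 ⇒ left

4; left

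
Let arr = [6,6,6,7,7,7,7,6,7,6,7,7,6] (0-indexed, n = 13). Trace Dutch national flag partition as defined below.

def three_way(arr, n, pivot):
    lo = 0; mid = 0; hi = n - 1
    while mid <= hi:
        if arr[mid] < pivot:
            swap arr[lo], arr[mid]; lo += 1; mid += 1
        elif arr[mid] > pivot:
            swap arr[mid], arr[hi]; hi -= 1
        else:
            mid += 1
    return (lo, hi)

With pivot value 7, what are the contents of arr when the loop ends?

lo=0 mid=0 hi=12
6<7: swap(0,0), lo=1 mid=1 ⇒ [6,6,6,7,7,7,7,6,7,6,7,7,6]
6<7: swap(1,1), lo=2 mid=2 ⇒ [6,6,6,7,7,7,7,6,7,6,7,7,6]
6<7: swap(2,2), lo=3 mid=3 ⇒ [6,6,6,7,7,7,7,6,7,6,7,7,6]
7=7: mid=4
7=7: mid=5
7=7: mid=6
7=7: mid=7
6<7: swap(3,7), lo=4 mid=8 ⇒ [6,6,6,6,7,7,7,7,7,6,7,7,6]
7=7: mid=9
6<7: swap(4,9), lo=5 mid=10 ⇒ [6,6,6,6,6,7,7,7,7,7,7,7,6]
7=7: mid=11
7=7: mid=12
6<7: swap(5,12), lo=6 mid=13 ⇒ [6,6,6,6,6,6,7,7,7,7,7,7,7]
done. lo=6 hi=12; arr=[6,6,6,6,6,6,7,7,7,7,7,7,7]

[6,6,6,6,6,6,7,7,7,7,7,7,7]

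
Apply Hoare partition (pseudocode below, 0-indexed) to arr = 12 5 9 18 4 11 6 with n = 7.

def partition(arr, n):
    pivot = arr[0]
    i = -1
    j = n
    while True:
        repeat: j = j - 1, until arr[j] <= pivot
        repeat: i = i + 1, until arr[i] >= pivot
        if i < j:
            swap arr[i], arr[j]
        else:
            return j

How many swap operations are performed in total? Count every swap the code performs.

pivot=12
j stops at 6 (6), i stops at 0 (12); swap ⇒ 6 5 9 18 4 11 12
j stops at 5 (11), i stops at 3 (18); swap ⇒ 6 5 9 11 4 18 12
j stops at 4, i stops at 5; i≥j ⇒ return 4. arr=6 5 9 11 4 18 12

2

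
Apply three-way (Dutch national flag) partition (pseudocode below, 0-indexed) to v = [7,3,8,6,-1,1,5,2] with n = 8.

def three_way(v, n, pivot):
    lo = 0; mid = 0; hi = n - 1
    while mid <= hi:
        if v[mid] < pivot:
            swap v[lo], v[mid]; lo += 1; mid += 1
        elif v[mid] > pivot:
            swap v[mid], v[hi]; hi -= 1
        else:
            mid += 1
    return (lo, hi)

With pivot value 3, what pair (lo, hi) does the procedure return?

pivot = 3; lo=0, mid=0, hi=7
v[mid]=7>3: swap v[0],v[7]; hi=6 → [2,3,8,6,-1,1,5,7]
v[mid]=2<3: swap v[0],v[0]; lo=1,mid=1 → [2,3,8,6,-1,1,5,7]
v[mid]=3=3: mid=2
v[mid]=8>3: swap v[2],v[6]; hi=5 → [2,3,5,6,-1,1,8,7]
v[mid]=5>3: swap v[2],v[5]; hi=4 → [2,3,1,6,-1,5,8,7]
v[mid]=1<3: swap v[1],v[2]; lo=2,mid=3 → [2,1,3,6,-1,5,8,7]
v[mid]=6>3: swap v[3],v[4]; hi=3 → [2,1,3,-1,6,5,8,7]
v[mid]=-1<3: swap v[2],v[3]; lo=3,mid=4 → [2,1,-1,3,6,5,8,7]
end: lo=3, hi=3; v = [2,1,-1,3,6,5,8,7]

(3, 3)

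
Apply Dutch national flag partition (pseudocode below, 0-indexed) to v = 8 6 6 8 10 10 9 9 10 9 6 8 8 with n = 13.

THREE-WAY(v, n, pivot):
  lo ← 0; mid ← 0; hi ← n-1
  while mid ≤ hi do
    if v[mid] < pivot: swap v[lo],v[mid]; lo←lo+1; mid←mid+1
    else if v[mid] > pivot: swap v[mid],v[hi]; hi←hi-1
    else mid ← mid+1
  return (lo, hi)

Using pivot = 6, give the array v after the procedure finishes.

6 6 6 10 10 9 9 10 9 8 8 8 8

lo=0 mid=0 hi=12
8>6: swap(0,12), hi=11 ⇒ 8 6 6 8 10 10 9 9 10 9 6 8 8
8>6: swap(0,11), hi=10 ⇒ 8 6 6 8 10 10 9 9 10 9 6 8 8
8>6: swap(0,10), hi=9 ⇒ 6 6 6 8 10 10 9 9 10 9 8 8 8
6=6: mid=1
6=6: mid=2
6=6: mid=3
8>6: swap(3,9), hi=8 ⇒ 6 6 6 9 10 10 9 9 10 8 8 8 8
9>6: swap(3,8), hi=7 ⇒ 6 6 6 10 10 10 9 9 9 8 8 8 8
10>6: swap(3,7), hi=6 ⇒ 6 6 6 9 10 10 9 10 9 8 8 8 8
9>6: swap(3,6), hi=5 ⇒ 6 6 6 9 10 10 9 10 9 8 8 8 8
9>6: swap(3,5), hi=4 ⇒ 6 6 6 10 10 9 9 10 9 8 8 8 8
10>6: swap(3,4), hi=3 ⇒ 6 6 6 10 10 9 9 10 9 8 8 8 8
10>6: swap(3,3), hi=2 ⇒ 6 6 6 10 10 9 9 10 9 8 8 8 8
done. lo=0 hi=2; v=6 6 6 10 10 9 9 10 9 8 8 8 8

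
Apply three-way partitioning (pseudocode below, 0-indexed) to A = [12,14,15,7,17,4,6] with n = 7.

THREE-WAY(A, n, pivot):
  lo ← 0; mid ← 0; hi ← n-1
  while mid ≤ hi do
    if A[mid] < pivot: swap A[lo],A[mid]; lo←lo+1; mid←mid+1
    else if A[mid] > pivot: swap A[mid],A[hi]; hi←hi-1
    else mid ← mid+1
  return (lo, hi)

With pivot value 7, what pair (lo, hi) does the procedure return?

(2, 2)

pivot = 7; lo=0, mid=0, hi=6
A[mid]=12>7: swap A[0],A[6]; hi=5 → [6,14,15,7,17,4,12]
A[mid]=6<7: swap A[0],A[0]; lo=1,mid=1 → [6,14,15,7,17,4,12]
A[mid]=14>7: swap A[1],A[5]; hi=4 → [6,4,15,7,17,14,12]
A[mid]=4<7: swap A[1],A[1]; lo=2,mid=2 → [6,4,15,7,17,14,12]
A[mid]=15>7: swap A[2],A[4]; hi=3 → [6,4,17,7,15,14,12]
A[mid]=17>7: swap A[2],A[3]; hi=2 → [6,4,7,17,15,14,12]
A[mid]=7=7: mid=3
end: lo=2, hi=2; A = [6,4,7,17,15,14,12]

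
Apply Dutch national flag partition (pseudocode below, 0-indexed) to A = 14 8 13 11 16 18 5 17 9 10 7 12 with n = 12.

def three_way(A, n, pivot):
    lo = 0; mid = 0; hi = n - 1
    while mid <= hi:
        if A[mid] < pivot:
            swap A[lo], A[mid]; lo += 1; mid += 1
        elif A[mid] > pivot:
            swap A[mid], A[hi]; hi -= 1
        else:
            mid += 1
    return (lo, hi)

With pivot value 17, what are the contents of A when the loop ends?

pivot = 17; lo=0, mid=0, hi=11
A[mid]=14<17: swap A[0],A[0]; lo=1,mid=1 → 14 8 13 11 16 18 5 17 9 10 7 12
A[mid]=8<17: swap A[1],A[1]; lo=2,mid=2 → 14 8 13 11 16 18 5 17 9 10 7 12
A[mid]=13<17: swap A[2],A[2]; lo=3,mid=3 → 14 8 13 11 16 18 5 17 9 10 7 12
A[mid]=11<17: swap A[3],A[3]; lo=4,mid=4 → 14 8 13 11 16 18 5 17 9 10 7 12
A[mid]=16<17: swap A[4],A[4]; lo=5,mid=5 → 14 8 13 11 16 18 5 17 9 10 7 12
A[mid]=18>17: swap A[5],A[11]; hi=10 → 14 8 13 11 16 12 5 17 9 10 7 18
A[mid]=12<17: swap A[5],A[5]; lo=6,mid=6 → 14 8 13 11 16 12 5 17 9 10 7 18
A[mid]=5<17: swap A[6],A[6]; lo=7,mid=7 → 14 8 13 11 16 12 5 17 9 10 7 18
A[mid]=17=17: mid=8
A[mid]=9<17: swap A[7],A[8]; lo=8,mid=9 → 14 8 13 11 16 12 5 9 17 10 7 18
A[mid]=10<17: swap A[8],A[9]; lo=9,mid=10 → 14 8 13 11 16 12 5 9 10 17 7 18
A[mid]=7<17: swap A[9],A[10]; lo=10,mid=11 → 14 8 13 11 16 12 5 9 10 7 17 18
end: lo=10, hi=10; A = 14 8 13 11 16 12 5 9 10 7 17 18

14 8 13 11 16 12 5 9 10 7 17 18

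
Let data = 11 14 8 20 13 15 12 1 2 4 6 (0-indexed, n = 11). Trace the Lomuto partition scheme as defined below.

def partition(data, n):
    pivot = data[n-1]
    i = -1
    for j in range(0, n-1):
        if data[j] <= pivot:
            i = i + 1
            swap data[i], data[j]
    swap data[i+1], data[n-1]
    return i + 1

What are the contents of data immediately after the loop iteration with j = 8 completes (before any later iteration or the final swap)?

1 2 8 20 13 15 12 11 14 4 6

pivot=6, i=-1
j=0: 11>6, skip
j=1: 14>6, skip
j=2: 8>6, skip
j=3: 20>6, skip
j=4: 13>6, skip
j=5: 15>6, skip
j=6: 12>6, skip
j=7: 1≤6, i=0, swap(0,7) ⇒ 1 14 8 20 13 15 12 11 2 4 6
j=8: 2≤6, i=1, swap(1,8) ⇒ 1 2 8 20 13 15 12 11 14 4 6
(after j=8) data = 1 2 8 20 13 15 12 11 14 4 6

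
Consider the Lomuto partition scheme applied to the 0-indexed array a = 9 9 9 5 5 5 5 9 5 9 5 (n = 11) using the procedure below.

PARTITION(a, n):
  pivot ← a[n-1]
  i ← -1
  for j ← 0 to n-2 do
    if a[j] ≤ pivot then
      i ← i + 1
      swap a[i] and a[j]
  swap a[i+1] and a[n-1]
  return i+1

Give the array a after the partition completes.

5 5 5 5 5 5 9 9 9 9 9

pivot = a[10] = 5; i = -1
j=0: a[0]=9 > 5 → no swap
j=1: a[1]=9 > 5 → no swap
j=2: a[2]=9 > 5 → no swap
j=3: a[3]=5 ≤ 5 → i=0, swap a[0],a[3] → 5 9 9 9 5 5 5 9 5 9 5
j=4: a[4]=5 ≤ 5 → i=1, swap a[1],a[4] → 5 5 9 9 9 5 5 9 5 9 5
j=5: a[5]=5 ≤ 5 → i=2, swap a[2],a[5] → 5 5 5 9 9 9 5 9 5 9 5
j=6: a[6]=5 ≤ 5 → i=3, swap a[3],a[6] → 5 5 5 5 9 9 9 9 5 9 5
j=7: a[7]=9 > 5 → no swap
j=8: a[8]=5 ≤ 5 → i=4, swap a[4],a[8] → 5 5 5 5 5 9 9 9 9 9 5
j=9: a[9]=9 > 5 → no swap
final swap a[5],a[10] → 5 5 5 5 5 5 9 9 9 9 9; return 5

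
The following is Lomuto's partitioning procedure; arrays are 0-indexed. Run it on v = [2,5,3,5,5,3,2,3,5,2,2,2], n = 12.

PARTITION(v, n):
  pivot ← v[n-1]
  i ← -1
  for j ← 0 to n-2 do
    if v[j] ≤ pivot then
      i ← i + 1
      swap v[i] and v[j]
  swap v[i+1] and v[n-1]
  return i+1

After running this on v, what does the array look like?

[2,2,2,2,2,3,5,3,5,3,5,5]

pivot = v[11] = 2; i = -1
j=0: v[0]=2 ≤ 2 → i=0, swap v[0],v[0] (no change) → [2,5,3,5,5,3,2,3,5,2,2,2]
j=1: v[1]=5 > 2 → no swap
j=2: v[2]=3 > 2 → no swap
j=3: v[3]=5 > 2 → no swap
j=4: v[4]=5 > 2 → no swap
j=5: v[5]=3 > 2 → no swap
j=6: v[6]=2 ≤ 2 → i=1, swap v[1],v[6] → [2,2,3,5,5,3,5,3,5,2,2,2]
j=7: v[7]=3 > 2 → no swap
j=8: v[8]=5 > 2 → no swap
j=9: v[9]=2 ≤ 2 → i=2, swap v[2],v[9] → [2,2,2,5,5,3,5,3,5,3,2,2]
j=10: v[10]=2 ≤ 2 → i=3, swap v[3],v[10] → [2,2,2,2,5,3,5,3,5,3,5,2]
final swap v[4],v[11] → [2,2,2,2,2,3,5,3,5,3,5,5]; return 4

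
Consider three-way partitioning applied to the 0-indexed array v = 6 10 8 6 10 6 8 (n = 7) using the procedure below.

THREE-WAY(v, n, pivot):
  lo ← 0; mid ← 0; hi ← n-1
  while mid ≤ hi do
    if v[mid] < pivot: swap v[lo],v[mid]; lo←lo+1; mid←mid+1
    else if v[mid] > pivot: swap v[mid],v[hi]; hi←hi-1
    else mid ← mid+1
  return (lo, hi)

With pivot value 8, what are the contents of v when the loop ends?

6 6 6 8 8 10 10

pivot = 8; lo=0, mid=0, hi=6
v[mid]=6<8: swap v[0],v[0]; lo=1,mid=1 → 6 10 8 6 10 6 8
v[mid]=10>8: swap v[1],v[6]; hi=5 → 6 8 8 6 10 6 10
v[mid]=8=8: mid=2
v[mid]=8=8: mid=3
v[mid]=6<8: swap v[1],v[3]; lo=2,mid=4 → 6 6 8 8 10 6 10
v[mid]=10>8: swap v[4],v[5]; hi=4 → 6 6 8 8 6 10 10
v[mid]=6<8: swap v[2],v[4]; lo=3,mid=5 → 6 6 6 8 8 10 10
end: lo=3, hi=4; v = 6 6 6 8 8 10 10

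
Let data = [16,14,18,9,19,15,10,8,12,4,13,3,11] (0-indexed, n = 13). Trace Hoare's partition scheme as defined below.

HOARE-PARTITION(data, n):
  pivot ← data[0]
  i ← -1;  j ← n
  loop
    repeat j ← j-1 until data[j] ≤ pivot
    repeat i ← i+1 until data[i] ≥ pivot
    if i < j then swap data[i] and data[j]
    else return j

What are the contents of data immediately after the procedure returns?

pivot = data[0] = 16; i = -1, j = 13
j→12 (data[12]=11≤16), i→0 (data[0]=16≥16); i<j, swap → [11,14,18,9,19,15,10,8,12,4,13,3,16]
j→11 (data[11]=3≤16), i→2 (data[2]=18≥16); i<j, swap → [11,14,3,9,19,15,10,8,12,4,13,18,16]
j→10 (data[10]=13≤16), i→4 (data[4]=19≥16); i<j, swap → [11,14,3,9,13,15,10,8,12,4,19,18,16]
j→9, i→10; i≥j, return j=9. data = [11,14,3,9,13,15,10,8,12,4,19,18,16]

[11,14,3,9,13,15,10,8,12,4,19,18,16]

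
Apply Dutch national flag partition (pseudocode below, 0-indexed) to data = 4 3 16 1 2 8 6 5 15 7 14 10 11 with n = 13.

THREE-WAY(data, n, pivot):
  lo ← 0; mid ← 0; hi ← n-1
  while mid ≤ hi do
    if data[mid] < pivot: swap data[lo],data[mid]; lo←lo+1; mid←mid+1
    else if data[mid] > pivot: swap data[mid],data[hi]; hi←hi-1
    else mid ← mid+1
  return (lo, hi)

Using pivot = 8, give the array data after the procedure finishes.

lo=0 mid=0 hi=12
4<8: swap(0,0), lo=1 mid=1 ⇒ 4 3 16 1 2 8 6 5 15 7 14 10 11
3<8: swap(1,1), lo=2 mid=2 ⇒ 4 3 16 1 2 8 6 5 15 7 14 10 11
16>8: swap(2,12), hi=11 ⇒ 4 3 11 1 2 8 6 5 15 7 14 10 16
11>8: swap(2,11), hi=10 ⇒ 4 3 10 1 2 8 6 5 15 7 14 11 16
10>8: swap(2,10), hi=9 ⇒ 4 3 14 1 2 8 6 5 15 7 10 11 16
14>8: swap(2,9), hi=8 ⇒ 4 3 7 1 2 8 6 5 15 14 10 11 16
7<8: swap(2,2), lo=3 mid=3 ⇒ 4 3 7 1 2 8 6 5 15 14 10 11 16
1<8: swap(3,3), lo=4 mid=4 ⇒ 4 3 7 1 2 8 6 5 15 14 10 11 16
2<8: swap(4,4), lo=5 mid=5 ⇒ 4 3 7 1 2 8 6 5 15 14 10 11 16
8=8: mid=6
6<8: swap(5,6), lo=6 mid=7 ⇒ 4 3 7 1 2 6 8 5 15 14 10 11 16
5<8: swap(6,7), lo=7 mid=8 ⇒ 4 3 7 1 2 6 5 8 15 14 10 11 16
15>8: swap(8,8), hi=7 ⇒ 4 3 7 1 2 6 5 8 15 14 10 11 16
done. lo=7 hi=7; data=4 3 7 1 2 6 5 8 15 14 10 11 16

4 3 7 1 2 6 5 8 15 14 10 11 16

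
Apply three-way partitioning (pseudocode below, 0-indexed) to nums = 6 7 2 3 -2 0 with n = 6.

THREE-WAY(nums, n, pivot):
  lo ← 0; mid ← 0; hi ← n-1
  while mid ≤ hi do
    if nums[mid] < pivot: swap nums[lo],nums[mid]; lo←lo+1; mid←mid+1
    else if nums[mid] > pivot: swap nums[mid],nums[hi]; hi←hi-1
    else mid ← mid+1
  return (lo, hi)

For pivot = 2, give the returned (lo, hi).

pivot = 2; lo=0, mid=0, hi=5
nums[mid]=6>2: swap nums[0],nums[5]; hi=4 → 0 7 2 3 -2 6
nums[mid]=0<2: swap nums[0],nums[0]; lo=1,mid=1 → 0 7 2 3 -2 6
nums[mid]=7>2: swap nums[1],nums[4]; hi=3 → 0 -2 2 3 7 6
nums[mid]=-2<2: swap nums[1],nums[1]; lo=2,mid=2 → 0 -2 2 3 7 6
nums[mid]=2=2: mid=3
nums[mid]=3>2: swap nums[3],nums[3]; hi=2 → 0 -2 2 3 7 6
end: lo=2, hi=2; nums = 0 -2 2 3 7 6

(2, 2)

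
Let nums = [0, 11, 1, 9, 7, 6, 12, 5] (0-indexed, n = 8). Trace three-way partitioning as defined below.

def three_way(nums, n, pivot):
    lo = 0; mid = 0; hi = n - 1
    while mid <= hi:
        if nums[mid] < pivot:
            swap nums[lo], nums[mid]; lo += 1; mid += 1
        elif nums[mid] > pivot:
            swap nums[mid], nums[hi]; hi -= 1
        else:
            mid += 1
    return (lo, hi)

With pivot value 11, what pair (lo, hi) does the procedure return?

(6, 6)

lo=0 mid=0 hi=7
0<11: swap(0,0), lo=1 mid=1 ⇒ [0, 11, 1, 9, 7, 6, 12, 5]
11=11: mid=2
1<11: swap(1,2), lo=2 mid=3 ⇒ [0, 1, 11, 9, 7, 6, 12, 5]
9<11: swap(2,3), lo=3 mid=4 ⇒ [0, 1, 9, 11, 7, 6, 12, 5]
7<11: swap(3,4), lo=4 mid=5 ⇒ [0, 1, 9, 7, 11, 6, 12, 5]
6<11: swap(4,5), lo=5 mid=6 ⇒ [0, 1, 9, 7, 6, 11, 12, 5]
12>11: swap(6,7), hi=6 ⇒ [0, 1, 9, 7, 6, 11, 5, 12]
5<11: swap(5,6), lo=6 mid=7 ⇒ [0, 1, 9, 7, 6, 5, 11, 12]
done. lo=6 hi=6; nums=[0, 1, 9, 7, 6, 5, 11, 12]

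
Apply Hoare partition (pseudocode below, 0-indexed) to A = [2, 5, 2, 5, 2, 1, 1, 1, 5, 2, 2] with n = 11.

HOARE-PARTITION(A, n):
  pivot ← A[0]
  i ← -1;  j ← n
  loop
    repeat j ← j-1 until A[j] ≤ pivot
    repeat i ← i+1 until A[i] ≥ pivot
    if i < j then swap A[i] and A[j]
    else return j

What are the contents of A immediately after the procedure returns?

[2, 2, 1, 1, 1, 2, 5, 2, 5, 5, 2]

pivot=2
j stops at 10 (2), i stops at 0 (2); swap ⇒ [2, 5, 2, 5, 2, 1, 1, 1, 5, 2, 2]
j stops at 9 (2), i stops at 1 (5); swap ⇒ [2, 2, 2, 5, 2, 1, 1, 1, 5, 5, 2]
j stops at 7 (1), i stops at 2 (2); swap ⇒ [2, 2, 1, 5, 2, 1, 1, 2, 5, 5, 2]
j stops at 6 (1), i stops at 3 (5); swap ⇒ [2, 2, 1, 1, 2, 1, 5, 2, 5, 5, 2]
j stops at 5 (1), i stops at 4 (2); swap ⇒ [2, 2, 1, 1, 1, 2, 5, 2, 5, 5, 2]
j stops at 4, i stops at 5; i≥j ⇒ return 4. A=[2, 2, 1, 1, 1, 2, 5, 2, 5, 5, 2]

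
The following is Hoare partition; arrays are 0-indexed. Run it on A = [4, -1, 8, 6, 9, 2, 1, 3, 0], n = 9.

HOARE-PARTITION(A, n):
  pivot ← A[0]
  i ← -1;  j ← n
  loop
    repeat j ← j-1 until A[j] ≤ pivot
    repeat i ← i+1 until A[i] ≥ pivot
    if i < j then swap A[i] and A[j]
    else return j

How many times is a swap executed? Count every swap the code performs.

pivot=4
j stops at 8 (0), i stops at 0 (4); swap ⇒ [0, -1, 8, 6, 9, 2, 1, 3, 4]
j stops at 7 (3), i stops at 2 (8); swap ⇒ [0, -1, 3, 6, 9, 2, 1, 8, 4]
j stops at 6 (1), i stops at 3 (6); swap ⇒ [0, -1, 3, 1, 9, 2, 6, 8, 4]
j stops at 5 (2), i stops at 4 (9); swap ⇒ [0, -1, 3, 1, 2, 9, 6, 8, 4]
j stops at 4, i stops at 5; i≥j ⇒ return 4. A=[0, -1, 3, 1, 2, 9, 6, 8, 4]

4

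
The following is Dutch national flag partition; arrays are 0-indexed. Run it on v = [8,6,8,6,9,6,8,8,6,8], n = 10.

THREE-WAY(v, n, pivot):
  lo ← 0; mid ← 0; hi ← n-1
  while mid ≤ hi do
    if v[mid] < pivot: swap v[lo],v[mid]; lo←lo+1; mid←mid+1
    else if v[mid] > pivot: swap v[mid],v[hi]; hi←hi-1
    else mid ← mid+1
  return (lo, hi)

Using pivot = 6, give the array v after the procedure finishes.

[6,6,6,6,9,8,8,8,8,8]

lo=0 mid=0 hi=9
8>6: swap(0,9), hi=8 ⇒ [8,6,8,6,9,6,8,8,6,8]
8>6: swap(0,8), hi=7 ⇒ [6,6,8,6,9,6,8,8,8,8]
6=6: mid=1
6=6: mid=2
8>6: swap(2,7), hi=6 ⇒ [6,6,8,6,9,6,8,8,8,8]
8>6: swap(2,6), hi=5 ⇒ [6,6,8,6,9,6,8,8,8,8]
8>6: swap(2,5), hi=4 ⇒ [6,6,6,6,9,8,8,8,8,8]
6=6: mid=3
6=6: mid=4
9>6: swap(4,4), hi=3 ⇒ [6,6,6,6,9,8,8,8,8,8]
done. lo=0 hi=3; v=[6,6,6,6,9,8,8,8,8,8]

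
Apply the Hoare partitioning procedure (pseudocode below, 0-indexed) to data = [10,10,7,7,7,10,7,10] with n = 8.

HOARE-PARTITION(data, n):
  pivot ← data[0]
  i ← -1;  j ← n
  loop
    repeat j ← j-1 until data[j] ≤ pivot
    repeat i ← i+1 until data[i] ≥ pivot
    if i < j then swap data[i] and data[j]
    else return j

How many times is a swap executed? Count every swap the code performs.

2

pivot=10
j stops at 7 (10), i stops at 0 (10); swap ⇒ [10,10,7,7,7,10,7,10]
j stops at 6 (7), i stops at 1 (10); swap ⇒ [10,7,7,7,7,10,10,10]
j stops at 5, i stops at 5; i≥j ⇒ return 5. data=[10,7,7,7,7,10,10,10]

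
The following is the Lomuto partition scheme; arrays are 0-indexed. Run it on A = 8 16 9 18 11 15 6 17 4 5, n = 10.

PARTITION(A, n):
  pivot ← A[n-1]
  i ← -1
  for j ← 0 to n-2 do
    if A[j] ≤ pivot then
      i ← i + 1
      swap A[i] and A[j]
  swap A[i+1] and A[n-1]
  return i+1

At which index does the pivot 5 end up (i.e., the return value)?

1

pivot=5, i=-1
j=0: 8>5, skip
j=1: 16>5, skip
j=2: 9>5, skip
j=3: 18>5, skip
j=4: 11>5, skip
j=5: 15>5, skip
j=6: 6>5, skip
j=7: 17>5, skip
j=8: 4≤5, i=0, swap(0,8) ⇒ 4 16 9 18 11 15 6 17 8 5
swap(1,9) ⇒ 4 5 9 18 11 15 6 17 8 16; return 1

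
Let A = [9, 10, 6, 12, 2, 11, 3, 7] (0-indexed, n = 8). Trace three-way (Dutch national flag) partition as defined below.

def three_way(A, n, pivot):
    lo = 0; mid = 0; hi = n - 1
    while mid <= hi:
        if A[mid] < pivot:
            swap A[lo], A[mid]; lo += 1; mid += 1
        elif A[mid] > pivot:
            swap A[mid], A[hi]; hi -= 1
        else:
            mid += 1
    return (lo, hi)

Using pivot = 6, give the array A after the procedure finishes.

pivot = 6; lo=0, mid=0, hi=7
A[mid]=9>6: swap A[0],A[7]; hi=6 → [7, 10, 6, 12, 2, 11, 3, 9]
A[mid]=7>6: swap A[0],A[6]; hi=5 → [3, 10, 6, 12, 2, 11, 7, 9]
A[mid]=3<6: swap A[0],A[0]; lo=1,mid=1 → [3, 10, 6, 12, 2, 11, 7, 9]
A[mid]=10>6: swap A[1],A[5]; hi=4 → [3, 11, 6, 12, 2, 10, 7, 9]
A[mid]=11>6: swap A[1],A[4]; hi=3 → [3, 2, 6, 12, 11, 10, 7, 9]
A[mid]=2<6: swap A[1],A[1]; lo=2,mid=2 → [3, 2, 6, 12, 11, 10, 7, 9]
A[mid]=6=6: mid=3
A[mid]=12>6: swap A[3],A[3]; hi=2 → [3, 2, 6, 12, 11, 10, 7, 9]
end: lo=2, hi=2; A = [3, 2, 6, 12, 11, 10, 7, 9]

[3, 2, 6, 12, 11, 10, 7, 9]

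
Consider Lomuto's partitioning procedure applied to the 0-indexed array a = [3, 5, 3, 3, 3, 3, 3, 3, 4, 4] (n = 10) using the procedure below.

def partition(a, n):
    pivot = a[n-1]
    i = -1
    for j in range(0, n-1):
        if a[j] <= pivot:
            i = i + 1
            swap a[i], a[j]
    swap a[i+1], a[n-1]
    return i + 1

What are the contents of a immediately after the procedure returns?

[3, 3, 3, 3, 3, 3, 3, 4, 4, 5]

pivot=4, i=-1
j=0: 3≤4, i=0, swap(0,0) ⇒ [3, 5, 3, 3, 3, 3, 3, 3, 4, 4]
j=1: 5>4, skip
j=2: 3≤4, i=1, swap(1,2) ⇒ [3, 3, 5, 3, 3, 3, 3, 3, 4, 4]
j=3: 3≤4, i=2, swap(2,3) ⇒ [3, 3, 3, 5, 3, 3, 3, 3, 4, 4]
j=4: 3≤4, i=3, swap(3,4) ⇒ [3, 3, 3, 3, 5, 3, 3, 3, 4, 4]
j=5: 3≤4, i=4, swap(4,5) ⇒ [3, 3, 3, 3, 3, 5, 3, 3, 4, 4]
j=6: 3≤4, i=5, swap(5,6) ⇒ [3, 3, 3, 3, 3, 3, 5, 3, 4, 4]
j=7: 3≤4, i=6, swap(6,7) ⇒ [3, 3, 3, 3, 3, 3, 3, 5, 4, 4]
j=8: 4≤4, i=7, swap(7,8) ⇒ [3, 3, 3, 3, 3, 3, 3, 4, 5, 4]
swap(8,9) ⇒ [3, 3, 3, 3, 3, 3, 3, 4, 4, 5]; return 8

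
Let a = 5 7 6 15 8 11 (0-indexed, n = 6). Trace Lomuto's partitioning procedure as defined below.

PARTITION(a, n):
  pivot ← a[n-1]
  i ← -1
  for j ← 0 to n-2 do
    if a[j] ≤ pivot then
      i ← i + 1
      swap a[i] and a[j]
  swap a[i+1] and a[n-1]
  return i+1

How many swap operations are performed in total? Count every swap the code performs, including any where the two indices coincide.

5

pivot = a[5] = 11; i = -1
j=0: a[0]=5 ≤ 11 → i=0, swap a[0],a[0] (no change) → 5 7 6 15 8 11
j=1: a[1]=7 ≤ 11 → i=1, swap a[1],a[1] (no change) → 5 7 6 15 8 11
j=2: a[2]=6 ≤ 11 → i=2, swap a[2],a[2] (no change) → 5 7 6 15 8 11
j=3: a[3]=15 > 11 → no swap
j=4: a[4]=8 ≤ 11 → i=3, swap a[3],a[4] → 5 7 6 8 15 11
final swap a[4],a[5] → 5 7 6 8 11 15; return 4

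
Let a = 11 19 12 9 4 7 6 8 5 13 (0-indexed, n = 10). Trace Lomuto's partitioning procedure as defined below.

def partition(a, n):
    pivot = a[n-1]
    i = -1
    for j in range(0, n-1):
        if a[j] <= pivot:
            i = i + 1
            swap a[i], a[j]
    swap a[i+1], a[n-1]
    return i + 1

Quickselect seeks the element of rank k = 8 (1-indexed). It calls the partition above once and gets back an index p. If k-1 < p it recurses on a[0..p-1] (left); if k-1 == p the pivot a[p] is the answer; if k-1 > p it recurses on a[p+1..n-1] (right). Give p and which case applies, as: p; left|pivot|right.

8; left

pivot = a[9] = 13; i = -1
j=0: a[0]=11 ≤ 13 → i=0, swap a[0],a[0] (no change) → 11 19 12 9 4 7 6 8 5 13
j=1: a[1]=19 > 13 → no swap
j=2: a[2]=12 ≤ 13 → i=1, swap a[1],a[2] → 11 12 19 9 4 7 6 8 5 13
j=3: a[3]=9 ≤ 13 → i=2, swap a[2],a[3] → 11 12 9 19 4 7 6 8 5 13
j=4: a[4]=4 ≤ 13 → i=3, swap a[3],a[4] → 11 12 9 4 19 7 6 8 5 13
j=5: a[5]=7 ≤ 13 → i=4, swap a[4],a[5] → 11 12 9 4 7 19 6 8 5 13
j=6: a[6]=6 ≤ 13 → i=5, swap a[5],a[6] → 11 12 9 4 7 6 19 8 5 13
j=7: a[7]=8 ≤ 13 → i=6, swap a[6],a[7] → 11 12 9 4 7 6 8 19 5 13
j=8: a[8]=5 ≤ 13 → i=7, swap a[7],a[8] → 11 12 9 4 7 6 8 5 19 13
final swap a[8],a[9] → 11 12 9 4 7 6 8 5 13 19; return 8
p = 8; k-1 = 7 < 8 ⇒ left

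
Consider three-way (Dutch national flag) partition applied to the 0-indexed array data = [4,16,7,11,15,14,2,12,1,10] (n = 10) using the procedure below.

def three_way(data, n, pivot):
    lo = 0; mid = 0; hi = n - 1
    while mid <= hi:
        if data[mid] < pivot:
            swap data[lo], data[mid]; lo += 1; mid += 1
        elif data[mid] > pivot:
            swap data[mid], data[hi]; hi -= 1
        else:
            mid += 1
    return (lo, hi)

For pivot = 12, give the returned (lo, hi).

(6, 6)

pivot = 12; lo=0, mid=0, hi=9
data[mid]=4<12: swap data[0],data[0]; lo=1,mid=1 → [4,16,7,11,15,14,2,12,1,10]
data[mid]=16>12: swap data[1],data[9]; hi=8 → [4,10,7,11,15,14,2,12,1,16]
data[mid]=10<12: swap data[1],data[1]; lo=2,mid=2 → [4,10,7,11,15,14,2,12,1,16]
data[mid]=7<12: swap data[2],data[2]; lo=3,mid=3 → [4,10,7,11,15,14,2,12,1,16]
data[mid]=11<12: swap data[3],data[3]; lo=4,mid=4 → [4,10,7,11,15,14,2,12,1,16]
data[mid]=15>12: swap data[4],data[8]; hi=7 → [4,10,7,11,1,14,2,12,15,16]
data[mid]=1<12: swap data[4],data[4]; lo=5,mid=5 → [4,10,7,11,1,14,2,12,15,16]
data[mid]=14>12: swap data[5],data[7]; hi=6 → [4,10,7,11,1,12,2,14,15,16]
data[mid]=12=12: mid=6
data[mid]=2<12: swap data[5],data[6]; lo=6,mid=7 → [4,10,7,11,1,2,12,14,15,16]
end: lo=6, hi=6; data = [4,10,7,11,1,2,12,14,15,16]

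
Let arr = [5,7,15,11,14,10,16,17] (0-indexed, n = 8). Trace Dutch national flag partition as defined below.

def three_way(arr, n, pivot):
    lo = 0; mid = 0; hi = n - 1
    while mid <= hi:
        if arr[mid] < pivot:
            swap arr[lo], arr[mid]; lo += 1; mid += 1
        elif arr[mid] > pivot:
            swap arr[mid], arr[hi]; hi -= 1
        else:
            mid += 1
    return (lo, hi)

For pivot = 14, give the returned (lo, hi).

pivot = 14; lo=0, mid=0, hi=7
arr[mid]=5<14: swap arr[0],arr[0]; lo=1,mid=1 → [5,7,15,11,14,10,16,17]
arr[mid]=7<14: swap arr[1],arr[1]; lo=2,mid=2 → [5,7,15,11,14,10,16,17]
arr[mid]=15>14: swap arr[2],arr[7]; hi=6 → [5,7,17,11,14,10,16,15]
arr[mid]=17>14: swap arr[2],arr[6]; hi=5 → [5,7,16,11,14,10,17,15]
arr[mid]=16>14: swap arr[2],arr[5]; hi=4 → [5,7,10,11,14,16,17,15]
arr[mid]=10<14: swap arr[2],arr[2]; lo=3,mid=3 → [5,7,10,11,14,16,17,15]
arr[mid]=11<14: swap arr[3],arr[3]; lo=4,mid=4 → [5,7,10,11,14,16,17,15]
arr[mid]=14=14: mid=5
end: lo=4, hi=4; arr = [5,7,10,11,14,16,17,15]

(4, 4)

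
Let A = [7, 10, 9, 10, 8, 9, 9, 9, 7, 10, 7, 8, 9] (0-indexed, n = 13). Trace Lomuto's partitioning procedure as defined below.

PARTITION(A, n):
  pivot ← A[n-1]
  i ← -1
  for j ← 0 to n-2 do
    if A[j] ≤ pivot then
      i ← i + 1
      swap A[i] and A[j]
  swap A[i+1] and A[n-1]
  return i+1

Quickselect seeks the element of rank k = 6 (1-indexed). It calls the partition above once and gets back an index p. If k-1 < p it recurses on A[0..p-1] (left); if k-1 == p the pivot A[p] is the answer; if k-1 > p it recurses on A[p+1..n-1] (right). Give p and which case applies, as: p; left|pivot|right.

pivot = A[12] = 9; i = -1
j=0: A[0]=7 ≤ 9 → i=0, swap A[0],A[0] (no change) → [7, 10, 9, 10, 8, 9, 9, 9, 7, 10, 7, 8, 9]
j=1: A[1]=10 > 9 → no swap
j=2: A[2]=9 ≤ 9 → i=1, swap A[1],A[2] → [7, 9, 10, 10, 8, 9, 9, 9, 7, 10, 7, 8, 9]
j=3: A[3]=10 > 9 → no swap
j=4: A[4]=8 ≤ 9 → i=2, swap A[2],A[4] → [7, 9, 8, 10, 10, 9, 9, 9, 7, 10, 7, 8, 9]
j=5: A[5]=9 ≤ 9 → i=3, swap A[3],A[5] → [7, 9, 8, 9, 10, 10, 9, 9, 7, 10, 7, 8, 9]
j=6: A[6]=9 ≤ 9 → i=4, swap A[4],A[6] → [7, 9, 8, 9, 9, 10, 10, 9, 7, 10, 7, 8, 9]
j=7: A[7]=9 ≤ 9 → i=5, swap A[5],A[7] → [7, 9, 8, 9, 9, 9, 10, 10, 7, 10, 7, 8, 9]
j=8: A[8]=7 ≤ 9 → i=6, swap A[6],A[8] → [7, 9, 8, 9, 9, 9, 7, 10, 10, 10, 7, 8, 9]
j=9: A[9]=10 > 9 → no swap
j=10: A[10]=7 ≤ 9 → i=7, swap A[7],A[10] → [7, 9, 8, 9, 9, 9, 7, 7, 10, 10, 10, 8, 9]
j=11: A[11]=8 ≤ 9 → i=8, swap A[8],A[11] → [7, 9, 8, 9, 9, 9, 7, 7, 8, 10, 10, 10, 9]
final swap A[9],A[12] → [7, 9, 8, 9, 9, 9, 7, 7, 8, 9, 10, 10, 10]; return 9
p = 9; k-1 = 5 < 9 ⇒ left

9; left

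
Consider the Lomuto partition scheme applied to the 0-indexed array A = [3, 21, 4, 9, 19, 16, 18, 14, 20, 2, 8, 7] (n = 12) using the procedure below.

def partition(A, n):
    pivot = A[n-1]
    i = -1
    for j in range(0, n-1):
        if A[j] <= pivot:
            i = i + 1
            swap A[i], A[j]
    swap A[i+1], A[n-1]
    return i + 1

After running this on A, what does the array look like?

pivot=7, i=-1
j=0: 3≤7, i=0, swap(0,0) ⇒ [3, 21, 4, 9, 19, 16, 18, 14, 20, 2, 8, 7]
j=1: 21>7, skip
j=2: 4≤7, i=1, swap(1,2) ⇒ [3, 4, 21, 9, 19, 16, 18, 14, 20, 2, 8, 7]
j=3: 9>7, skip
j=4: 19>7, skip
j=5: 16>7, skip
j=6: 18>7, skip
j=7: 14>7, skip
j=8: 20>7, skip
j=9: 2≤7, i=2, swap(2,9) ⇒ [3, 4, 2, 9, 19, 16, 18, 14, 20, 21, 8, 7]
j=10: 8>7, skip
swap(3,11) ⇒ [3, 4, 2, 7, 19, 16, 18, 14, 20, 21, 8, 9]; return 3

[3, 4, 2, 7, 19, 16, 18, 14, 20, 21, 8, 9]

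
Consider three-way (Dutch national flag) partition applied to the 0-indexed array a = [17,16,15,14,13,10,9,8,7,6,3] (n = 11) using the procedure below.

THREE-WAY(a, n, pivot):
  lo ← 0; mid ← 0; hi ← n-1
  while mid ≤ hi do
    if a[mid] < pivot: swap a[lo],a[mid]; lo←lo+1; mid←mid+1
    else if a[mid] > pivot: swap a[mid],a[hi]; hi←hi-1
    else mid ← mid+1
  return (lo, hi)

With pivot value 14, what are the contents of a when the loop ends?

[3,6,7,13,10,9,8,14,15,16,17]

lo=0 mid=0 hi=10
17>14: swap(0,10), hi=9 ⇒ [3,16,15,14,13,10,9,8,7,6,17]
3<14: swap(0,0), lo=1 mid=1 ⇒ [3,16,15,14,13,10,9,8,7,6,17]
16>14: swap(1,9), hi=8 ⇒ [3,6,15,14,13,10,9,8,7,16,17]
6<14: swap(1,1), lo=2 mid=2 ⇒ [3,6,15,14,13,10,9,8,7,16,17]
15>14: swap(2,8), hi=7 ⇒ [3,6,7,14,13,10,9,8,15,16,17]
7<14: swap(2,2), lo=3 mid=3 ⇒ [3,6,7,14,13,10,9,8,15,16,17]
14=14: mid=4
13<14: swap(3,4), lo=4 mid=5 ⇒ [3,6,7,13,14,10,9,8,15,16,17]
10<14: swap(4,5), lo=5 mid=6 ⇒ [3,6,7,13,10,14,9,8,15,16,17]
9<14: swap(5,6), lo=6 mid=7 ⇒ [3,6,7,13,10,9,14,8,15,16,17]
8<14: swap(6,7), lo=7 mid=8 ⇒ [3,6,7,13,10,9,8,14,15,16,17]
done. lo=7 hi=7; a=[3,6,7,13,10,9,8,14,15,16,17]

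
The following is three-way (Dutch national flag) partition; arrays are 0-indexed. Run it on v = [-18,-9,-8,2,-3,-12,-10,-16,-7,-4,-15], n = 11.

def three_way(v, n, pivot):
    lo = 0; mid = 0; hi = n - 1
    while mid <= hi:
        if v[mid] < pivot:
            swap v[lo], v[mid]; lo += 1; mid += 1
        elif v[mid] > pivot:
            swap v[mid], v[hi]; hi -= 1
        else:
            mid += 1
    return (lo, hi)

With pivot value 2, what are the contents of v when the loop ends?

[-18,-9,-8,-3,-12,-10,-16,-7,-4,-15,2]

pivot = 2; lo=0, mid=0, hi=10
v[mid]=-18<2: swap v[0],v[0]; lo=1,mid=1 → [-18,-9,-8,2,-3,-12,-10,-16,-7,-4,-15]
v[mid]=-9<2: swap v[1],v[1]; lo=2,mid=2 → [-18,-9,-8,2,-3,-12,-10,-16,-7,-4,-15]
v[mid]=-8<2: swap v[2],v[2]; lo=3,mid=3 → [-18,-9,-8,2,-3,-12,-10,-16,-7,-4,-15]
v[mid]=2=2: mid=4
v[mid]=-3<2: swap v[3],v[4]; lo=4,mid=5 → [-18,-9,-8,-3,2,-12,-10,-16,-7,-4,-15]
v[mid]=-12<2: swap v[4],v[5]; lo=5,mid=6 → [-18,-9,-8,-3,-12,2,-10,-16,-7,-4,-15]
v[mid]=-10<2: swap v[5],v[6]; lo=6,mid=7 → [-18,-9,-8,-3,-12,-10,2,-16,-7,-4,-15]
v[mid]=-16<2: swap v[6],v[7]; lo=7,mid=8 → [-18,-9,-8,-3,-12,-10,-16,2,-7,-4,-15]
v[mid]=-7<2: swap v[7],v[8]; lo=8,mid=9 → [-18,-9,-8,-3,-12,-10,-16,-7,2,-4,-15]
v[mid]=-4<2: swap v[8],v[9]; lo=9,mid=10 → [-18,-9,-8,-3,-12,-10,-16,-7,-4,2,-15]
v[mid]=-15<2: swap v[9],v[10]; lo=10,mid=11 → [-18,-9,-8,-3,-12,-10,-16,-7,-4,-15,2]
end: lo=10, hi=10; v = [-18,-9,-8,-3,-12,-10,-16,-7,-4,-15,2]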